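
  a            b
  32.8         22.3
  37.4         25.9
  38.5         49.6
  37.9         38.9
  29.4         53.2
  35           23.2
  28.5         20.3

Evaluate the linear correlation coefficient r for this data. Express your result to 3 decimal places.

0.157

n = 7, Σa = 239.5, Σb = 233.4, Σa² = 8294.87, Σb² = 8922.04, Σab = 8038.64
nΣab − ΣaΣb = 56270.48 − 55899.3 = 371.18
nΣa² − (Σa)² = 58064.09 − 57360.25 = 703.84; nΣb² − (Σb)² = 62454.28 − 54475.56 = 7978.72
r = 371.18 / √(703.84 × 7978.72) = 371.18 / 2369.7557 ≈ 0.157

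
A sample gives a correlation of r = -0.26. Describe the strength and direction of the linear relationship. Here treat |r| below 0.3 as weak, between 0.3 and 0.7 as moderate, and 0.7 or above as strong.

weak negative

r = -0.26 < 0 so the relationship is negative.
|r| = 0.26, which falls in the weak range.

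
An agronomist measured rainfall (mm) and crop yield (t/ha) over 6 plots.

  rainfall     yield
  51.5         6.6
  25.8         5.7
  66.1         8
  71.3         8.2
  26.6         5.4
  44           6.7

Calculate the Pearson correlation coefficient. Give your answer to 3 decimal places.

n = 6, Σx = 285.3, Σy = 40.6, Σx² = 15414.35, Σy² = 281.34, Σxy = 2038.86
nΣxy − ΣxΣy = 12233.16 − 11583.18 = 649.98
nΣx² − (Σx)² = 92486.1 − 81396.09 = 11090.01; nΣy² − (Σy)² = 1688.04 − 1648.36 = 39.68
r = 649.98 / √(11090.01 × 39.68) = 649.98 / 663.3638 ≈ 0.980

0.980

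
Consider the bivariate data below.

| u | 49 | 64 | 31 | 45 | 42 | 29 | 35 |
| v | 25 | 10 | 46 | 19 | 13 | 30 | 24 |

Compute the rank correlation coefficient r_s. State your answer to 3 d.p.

Rank u: 6, 7, 2, 5, 4, 1, 3
Rank v: 5, 1, 7, 3, 2, 6, 4
d = rank(u) − rank(v): 1, 6, -5, 2, 2, -5, -1; Σd² = 96
ρ = 1 − 6Σd² / [n(n²−1)] = 1 − 6×96 / (7×48) = 1 − 576/336 ≈ -0.714

-0.714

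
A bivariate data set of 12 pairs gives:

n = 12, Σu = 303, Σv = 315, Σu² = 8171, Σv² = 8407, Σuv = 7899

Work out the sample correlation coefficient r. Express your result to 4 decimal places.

r = (nΣuv − ΣuΣv) / √[(nΣu² − (Σu)²)(nΣv² − (Σv)²)]
Numerator: 12×7899 − 303×315 = -657
Denominator: √[(98052 − 91809)(100884 − 99225)] = √[6243 × 1659] = 3218.2506
r = -657 / 3218.2506 ≈ -0.2041

-0.2041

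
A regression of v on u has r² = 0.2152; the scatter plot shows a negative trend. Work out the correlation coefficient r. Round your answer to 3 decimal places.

|r| = √0.2152 = 0.464
The association is negative, so r = −0.464.

-0.464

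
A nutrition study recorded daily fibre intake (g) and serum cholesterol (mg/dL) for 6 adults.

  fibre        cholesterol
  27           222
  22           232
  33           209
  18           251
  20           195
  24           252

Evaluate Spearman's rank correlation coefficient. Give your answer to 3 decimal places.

Rank fibre: 5, 3, 6, 1, 2, 4
Rank cholesterol: 3, 4, 2, 5, 1, 6
d = rank(fibre) − rank(cholesterol): 2, -1, 4, -4, 1, -2; Σd² = 42
ρ = 1 − 6Σd² / [n(n²−1)] = 1 − 6×42 / (6×35) = 1 − 252/210 ≈ -0.200

-0.200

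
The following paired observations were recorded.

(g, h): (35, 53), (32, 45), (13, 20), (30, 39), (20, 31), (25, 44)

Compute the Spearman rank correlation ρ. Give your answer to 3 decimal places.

Rank g: 6, 5, 1, 4, 2, 3
Rank h: 6, 5, 1, 3, 2, 4
d = rank(g) − rank(h): 0, 0, 0, 1, 0, -1; Σd² = 2
ρ = 1 − 6Σd² / [n(n²−1)] = 1 − 6×2 / (6×35) = 1 − 12/210 ≈ 0.943

0.943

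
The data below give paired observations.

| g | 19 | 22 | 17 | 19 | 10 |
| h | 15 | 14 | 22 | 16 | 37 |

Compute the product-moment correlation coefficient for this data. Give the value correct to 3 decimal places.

n = 5, Σg = 87, Σh = 104, Σg² = 1595, Σh² = 2530, Σgh = 1641
nΣgh − ΣgΣh = 8205 − 9048 = -843
nΣg² − (Σg)² = 7975 − 7569 = 406; nΣh² − (Σh)² = 12650 − 10816 = 1834
r = -843 / √(406 × 1834) = -843 / 862.9044 ≈ -0.977

-0.977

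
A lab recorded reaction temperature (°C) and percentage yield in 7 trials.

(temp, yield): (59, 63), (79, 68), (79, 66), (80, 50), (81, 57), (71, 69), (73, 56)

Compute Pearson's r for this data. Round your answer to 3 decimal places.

n = 7, Σx = 522, Σy = 429, Σx² = 39294, Σy² = 26595, Σxy = 31907
nΣxy − ΣxΣy = 223349 − 223938 = -589
nΣx² − (Σx)² = 275058 − 272484 = 2574; nΣy² − (Σy)² = 186165 − 184041 = 2124
r = -589 / √(2574 × 2124) = -589 / 2338.1993 ≈ -0.252

-0.252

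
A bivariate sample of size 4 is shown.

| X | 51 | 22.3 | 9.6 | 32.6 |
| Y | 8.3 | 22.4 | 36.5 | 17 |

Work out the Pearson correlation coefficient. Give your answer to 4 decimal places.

-0.9730

n = 4, ΣX = 115.5, ΣY = 84.2, ΣX² = 4253.21, ΣY² = 2191.9, ΣXY = 1827.42
nΣXY − ΣXΣY = 7309.68 − 9725.1 = -2415.42
nΣX² − (ΣX)² = 17012.84 − 13340.25 = 3672.59; nΣY² − (ΣY)² = 8767.6 − 7089.64 = 1677.96
r = -2415.42 / √(3672.59 × 1677.96) = -2415.42 / 2482.4301 ≈ -0.9730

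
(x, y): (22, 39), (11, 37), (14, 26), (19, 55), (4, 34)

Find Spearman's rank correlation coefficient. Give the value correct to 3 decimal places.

Rank x: 5, 2, 3, 4, 1
Rank y: 4, 3, 1, 5, 2
d = rank(x) − rank(y): 1, -1, 2, -1, -1; Σd² = 8
ρ = 1 − 6Σd² / [n(n²−1)] = 1 − 6×8 / (5×24) = 1 − 48/120 ≈ 0.600

0.600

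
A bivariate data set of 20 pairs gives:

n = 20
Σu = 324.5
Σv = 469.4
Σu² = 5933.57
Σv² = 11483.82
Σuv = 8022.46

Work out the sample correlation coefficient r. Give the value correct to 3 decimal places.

0.727

r = (nΣuv − ΣuΣv) / √[(nΣu² − (Σu)²)(nΣv² − (Σv)²)]
Numerator: 20×8022.46 − 324.5×469.4 = 8128.9
Denominator: √[(118671.4 − 105300.25)(229676.4 − 220336.36)] = √[13371.15 × 9340.04] = 11175.2886
r = 8128.9 / 11175.2886 ≈ 0.727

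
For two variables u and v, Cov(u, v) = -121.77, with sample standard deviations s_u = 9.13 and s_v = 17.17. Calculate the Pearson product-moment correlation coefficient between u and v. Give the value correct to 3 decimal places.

r = Cov(u,v) / (s_u · s_v) = -121.77 / (9.13 × 17.17)
  = -121.77 / 156.7621 ≈ -0.777

-0.777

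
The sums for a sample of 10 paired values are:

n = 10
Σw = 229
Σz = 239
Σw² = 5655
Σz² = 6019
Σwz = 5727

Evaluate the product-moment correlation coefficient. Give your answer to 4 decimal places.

r = (nΣwz − ΣwΣz) / √[(nΣw² − (Σw)²)(nΣz² − (Σz)²)]
Numerator: 10×5727 − 229×239 = 2539
Denominator: √[(56550 − 52441)(60190 − 57121)] = √[4109 × 3069] = 3551.1295
r = 2539 / 3551.1295 ≈ 0.7150

0.7150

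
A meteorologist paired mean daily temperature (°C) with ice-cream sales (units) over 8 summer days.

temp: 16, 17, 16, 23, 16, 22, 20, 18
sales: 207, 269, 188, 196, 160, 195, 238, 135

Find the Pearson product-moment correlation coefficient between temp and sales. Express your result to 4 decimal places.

n = 8, Σx = 148, Σy = 1588, Σx² = 2794, Σy² = 327464, Σxy = 29441
nΣxy − ΣxΣy = 235528 − 235024 = 504
nΣx² − (Σx)² = 22352 − 21904 = 448; nΣy² − (Σy)² = 2619712 − 2521744 = 97968
r = 504 / √(448 × 97968) = 504 / 6624.9275 ≈ 0.0761

0.0761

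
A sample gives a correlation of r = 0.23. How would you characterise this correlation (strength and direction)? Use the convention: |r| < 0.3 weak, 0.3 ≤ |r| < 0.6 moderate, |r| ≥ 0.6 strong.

r = 0.23 > 0 so the relationship is positive.
|r| = 0.23, which falls in the weak range.

weak positive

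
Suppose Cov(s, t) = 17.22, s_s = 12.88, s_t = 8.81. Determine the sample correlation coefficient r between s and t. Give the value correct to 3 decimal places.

0.152

r = Cov(s,t) / (s_s · s_t) = 17.22 / (12.88 × 8.81)
  = 17.22 / 113.4728 ≈ 0.152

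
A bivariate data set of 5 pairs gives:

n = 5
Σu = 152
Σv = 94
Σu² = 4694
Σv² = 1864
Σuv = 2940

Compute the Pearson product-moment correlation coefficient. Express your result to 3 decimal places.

r = (nΣuv − ΣuΣv) / √[(nΣu² − (Σu)²)(nΣv² − (Σv)²)]
Numerator: 5×2940 − 152×94 = 412
Denominator: √[(23470 − 23104)(9320 − 8836)] = √[366 × 484] = 420.8848
r = 412 / 420.8848 ≈ 0.979

0.979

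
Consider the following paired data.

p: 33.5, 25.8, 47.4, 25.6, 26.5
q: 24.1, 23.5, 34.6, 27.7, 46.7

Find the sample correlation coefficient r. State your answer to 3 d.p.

0.074

n = 5, Σp = 158.8, Σq = 156.6, Σp² = 5392.26, Σq² = 5278.4, Σpq = 5000.36
nΣpq − ΣpΣq = 25001.8 − 24868.08 = 133.72
nΣp² − (Σp)² = 26961.3 − 25217.44 = 1743.86; nΣq² − (Σq)² = 26392 − 24523.56 = 1868.44
r = 133.72 / √(1743.86 × 1868.44) = 133.72 / 1805.0756 ≈ 0.074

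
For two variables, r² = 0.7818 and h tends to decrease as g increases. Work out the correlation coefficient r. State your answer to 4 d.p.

-0.8842

|r| = √0.7818 = 0.8842
The association is negative, so r = −0.8842.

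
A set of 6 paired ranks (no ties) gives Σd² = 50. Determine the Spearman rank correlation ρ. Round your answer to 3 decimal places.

-0.429

ρ = 1 − 6Σd² / [n(n²−1)] = 1 − 6×50 / (6×35)
  = 1 − 300/210 = 1 − 1.4286 ≈ -0.429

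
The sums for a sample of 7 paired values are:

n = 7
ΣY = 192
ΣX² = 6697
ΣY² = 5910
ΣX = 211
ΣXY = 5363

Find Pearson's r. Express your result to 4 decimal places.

r = (nΣXY − ΣXΣY) / √[(nΣX² − (ΣX)²)(nΣY² − (ΣY)²)]
Numerator: 7×5363 − 211×192 = -2971
Denominator: √[(46879 − 44521)(41370 − 36864)] = √[2358 × 4506] = 3259.6239
r = -2971 / 3259.6239 ≈ -0.9115

-0.9115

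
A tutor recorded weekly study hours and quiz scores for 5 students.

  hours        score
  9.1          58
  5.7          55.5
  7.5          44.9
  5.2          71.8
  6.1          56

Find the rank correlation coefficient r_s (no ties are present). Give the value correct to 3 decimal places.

Rank hours: 5, 2, 4, 1, 3
Rank score: 4, 2, 1, 5, 3
d = rank(hours) − rank(score): 1, 0, 3, -4, 0; Σd² = 26
ρ = 1 − 6Σd² / [n(n²−1)] = 1 − 6×26 / (5×24) = 1 − 156/120 ≈ -0.300

-0.300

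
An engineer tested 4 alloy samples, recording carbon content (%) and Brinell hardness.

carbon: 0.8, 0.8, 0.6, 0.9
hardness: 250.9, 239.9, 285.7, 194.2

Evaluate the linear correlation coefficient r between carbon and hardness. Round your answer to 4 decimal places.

n = 4, Σx = 3.1, Σy = 970.7, Σx² = 2.45, Σy² = 239840.95, Σxy = 738.84
nΣxy − ΣxΣy = 2955.36 − 3009.17 = -53.81
nΣx² − (Σx)² = 9.8 − 9.61 = 0.19; nΣy² − (Σy)² = 959363.8 − 942258.49 = 17105.31
r = -53.81 / √(0.19 × 17105.31) = -53.81 / 57.0088 ≈ -0.9439

-0.9439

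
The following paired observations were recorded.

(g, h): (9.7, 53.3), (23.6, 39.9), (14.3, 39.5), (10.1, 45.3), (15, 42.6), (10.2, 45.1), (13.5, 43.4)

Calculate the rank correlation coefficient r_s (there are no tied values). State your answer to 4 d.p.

-0.8929

Rank g: 1, 7, 5, 2, 6, 3, 4
Rank h: 7, 2, 1, 6, 3, 5, 4
d = rank(g) − rank(h): -6, 5, 4, -4, 3, -2, 0; Σd² = 106
ρ = 1 − 6Σd² / [n(n²−1)] = 1 − 6×106 / (7×48) = 1 − 636/336 ≈ -0.8929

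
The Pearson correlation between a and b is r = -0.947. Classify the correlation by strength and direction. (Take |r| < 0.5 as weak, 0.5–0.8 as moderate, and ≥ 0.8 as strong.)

strong negative

r = -0.947 < 0 so the relationship is negative.
|r| = 0.947, which falls in the strong range.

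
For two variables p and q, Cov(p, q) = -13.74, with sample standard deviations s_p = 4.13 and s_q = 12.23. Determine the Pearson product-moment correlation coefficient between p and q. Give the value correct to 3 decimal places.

-0.272

r = Cov(p,q) / (s_p · s_q) = -13.74 / (4.13 × 12.23)
  = -13.74 / 50.5099 ≈ -0.272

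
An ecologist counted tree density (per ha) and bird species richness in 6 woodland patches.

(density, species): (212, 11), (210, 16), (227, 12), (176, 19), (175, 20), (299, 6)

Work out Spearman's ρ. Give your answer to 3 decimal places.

-0.943

Rank density: 4, 3, 5, 2, 1, 6
Rank species: 2, 4, 3, 5, 6, 1
d = rank(density) − rank(species): 2, -1, 2, -3, -5, 5; Σd² = 68
ρ = 1 − 6Σd² / [n(n²−1)] = 1 − 6×68 / (6×35) = 1 − 408/210 ≈ -0.943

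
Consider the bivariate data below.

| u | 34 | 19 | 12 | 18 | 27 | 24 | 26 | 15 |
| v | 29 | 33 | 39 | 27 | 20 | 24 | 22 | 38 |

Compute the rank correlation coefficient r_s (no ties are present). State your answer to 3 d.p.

Rank u: 8, 4, 1, 3, 7, 5, 6, 2
Rank v: 5, 6, 8, 4, 1, 3, 2, 7
d = rank(u) − rank(v): 3, -2, -7, -1, 6, 2, 4, -5; Σd² = 144
ρ = 1 − 6Σd² / [n(n²−1)] = 1 − 6×144 / (8×63) = 1 − 864/504 ≈ -0.714

-0.714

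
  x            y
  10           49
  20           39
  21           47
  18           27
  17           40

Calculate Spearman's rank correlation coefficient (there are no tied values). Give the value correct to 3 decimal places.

-0.300

Rank x: 1, 4, 5, 3, 2
Rank y: 5, 2, 4, 1, 3
d = rank(x) − rank(y): -4, 2, 1, 2, -1; Σd² = 26
ρ = 1 − 6Σd² / [n(n²−1)] = 1 − 6×26 / (5×24) = 1 − 156/120 ≈ -0.300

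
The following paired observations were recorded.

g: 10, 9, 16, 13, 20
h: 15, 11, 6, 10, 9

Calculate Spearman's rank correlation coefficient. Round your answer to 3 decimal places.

Rank g: 2, 1, 4, 3, 5
Rank h: 5, 4, 1, 3, 2
d = rank(g) − rank(h): -3, -3, 3, 0, 3; Σd² = 36
ρ = 1 − 6Σd² / [n(n²−1)] = 1 − 6×36 / (5×24) = 1 − 216/120 ≈ -0.800

-0.800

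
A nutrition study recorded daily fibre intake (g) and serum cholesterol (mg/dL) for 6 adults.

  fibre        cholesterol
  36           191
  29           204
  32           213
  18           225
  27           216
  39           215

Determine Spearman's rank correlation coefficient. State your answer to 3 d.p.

Rank fibre: 5, 3, 4, 1, 2, 6
Rank cholesterol: 1, 2, 3, 6, 5, 4
d = rank(fibre) − rank(cholesterol): 4, 1, 1, -5, -3, 2; Σd² = 56
ρ = 1 − 6Σd² / [n(n²−1)] = 1 − 6×56 / (6×35) = 1 − 336/210 ≈ -0.600

-0.600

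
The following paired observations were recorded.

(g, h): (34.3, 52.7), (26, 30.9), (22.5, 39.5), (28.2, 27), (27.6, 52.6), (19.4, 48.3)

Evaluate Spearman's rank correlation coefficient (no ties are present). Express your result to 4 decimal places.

0.2000

Rank g: 6, 3, 2, 5, 4, 1
Rank h: 6, 2, 3, 1, 5, 4
d = rank(g) − rank(h): 0, 1, -1, 4, -1, -3; Σd² = 28
ρ = 1 − 6Σd² / [n(n²−1)] = 1 − 6×28 / (6×35) = 1 − 168/210 ≈ 0.2000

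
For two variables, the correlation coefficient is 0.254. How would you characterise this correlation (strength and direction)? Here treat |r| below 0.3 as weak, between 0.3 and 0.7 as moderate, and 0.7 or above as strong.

weak positive

r = 0.254 > 0 so the relationship is positive.
|r| = 0.254, which falls in the weak range.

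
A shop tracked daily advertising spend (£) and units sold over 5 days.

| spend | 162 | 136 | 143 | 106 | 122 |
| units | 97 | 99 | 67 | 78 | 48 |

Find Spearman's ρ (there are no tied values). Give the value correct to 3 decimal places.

0.300

Rank spend: 5, 3, 4, 1, 2
Rank units: 4, 5, 2, 3, 1
d = rank(spend) − rank(units): 1, -2, 2, -2, 1; Σd² = 14
ρ = 1 − 6Σd² / [n(n²−1)] = 1 − 6×14 / (5×24) = 1 − 84/120 ≈ 0.300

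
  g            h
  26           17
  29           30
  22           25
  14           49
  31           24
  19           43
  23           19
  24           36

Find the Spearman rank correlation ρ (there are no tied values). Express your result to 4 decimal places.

Rank g: 6, 7, 3, 1, 8, 2, 4, 5
Rank h: 1, 5, 4, 8, 3, 7, 2, 6
d = rank(g) − rank(h): 5, 2, -1, -7, 5, -5, 2, -1; Σd² = 134
ρ = 1 − 6Σd² / [n(n²−1)] = 1 − 6×134 / (8×63) = 1 − 804/504 ≈ -0.5952

-0.5952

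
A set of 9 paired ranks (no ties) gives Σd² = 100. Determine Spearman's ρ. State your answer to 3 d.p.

0.167

ρ = 1 − 6Σd² / [n(n²−1)] = 1 − 6×100 / (9×80)
  = 1 − 600/720 = 1 − 0.8333 ≈ 0.167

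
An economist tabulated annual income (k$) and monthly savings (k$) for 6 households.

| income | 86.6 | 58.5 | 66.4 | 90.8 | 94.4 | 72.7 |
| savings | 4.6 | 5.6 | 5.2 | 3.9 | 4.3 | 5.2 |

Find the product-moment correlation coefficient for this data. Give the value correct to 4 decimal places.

-0.9421

n = 6, Σx = 469.4, Σy = 28.8, Σx² = 37772.06, Σy² = 140.3, Σxy = 2209.32
nΣxy − ΣxΣy = 13255.92 − 13518.72 = -262.8
nΣx² − (Σx)² = 226632.36 − 220336.36 = 6296; nΣy² − (Σy)² = 841.8 − 829.44 = 12.36
r = -262.8 / √(6296 × 12.36) = -262.8 / 278.9598 ≈ -0.9421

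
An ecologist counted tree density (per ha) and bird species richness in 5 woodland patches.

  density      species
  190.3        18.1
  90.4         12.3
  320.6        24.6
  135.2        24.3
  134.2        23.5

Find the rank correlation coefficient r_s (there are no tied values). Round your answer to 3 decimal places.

0.700

Rank density: 4, 1, 5, 3, 2
Rank species: 2, 1, 5, 4, 3
d = rank(density) − rank(species): 2, 0, 0, -1, -1; Σd² = 6
ρ = 1 − 6Σd² / [n(n²−1)] = 1 − 6×6 / (5×24) = 1 − 36/120 ≈ 0.700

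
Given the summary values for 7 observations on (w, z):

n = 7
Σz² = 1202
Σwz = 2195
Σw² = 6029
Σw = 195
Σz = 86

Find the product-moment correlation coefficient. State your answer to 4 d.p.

r = (nΣwz − ΣwΣz) / √[(nΣw² − (Σw)²)(nΣz² − (Σz)²)]
Numerator: 7×2195 − 195×86 = -1405
Denominator: √[(42203 − 38025)(8414 − 7396)] = √[4178 × 1018] = 2062.3298
r = -1405 / 2062.3298 ≈ -0.6813

-0.6813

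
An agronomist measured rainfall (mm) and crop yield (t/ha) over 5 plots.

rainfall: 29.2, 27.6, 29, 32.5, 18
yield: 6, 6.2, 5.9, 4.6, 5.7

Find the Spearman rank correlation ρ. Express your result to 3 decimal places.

-0.300

Rank rainfall: 4, 2, 3, 5, 1
Rank yield: 4, 5, 3, 1, 2
d = rank(rainfall) − rank(yield): 0, -3, 0, 4, -1; Σd² = 26
ρ = 1 − 6Σd² / [n(n²−1)] = 1 − 6×26 / (5×24) = 1 − 156/120 ≈ -0.300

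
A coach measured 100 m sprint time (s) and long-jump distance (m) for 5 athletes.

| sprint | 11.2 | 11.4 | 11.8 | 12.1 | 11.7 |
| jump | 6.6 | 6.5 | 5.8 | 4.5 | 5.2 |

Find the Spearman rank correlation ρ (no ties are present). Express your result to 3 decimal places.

-0.900

Rank sprint: 1, 2, 4, 5, 3
Rank jump: 5, 4, 3, 1, 2
d = rank(sprint) − rank(jump): -4, -2, 1, 4, 1; Σd² = 38
ρ = 1 − 6Σd² / [n(n²−1)] = 1 − 6×38 / (5×24) = 1 − 228/120 ≈ -0.900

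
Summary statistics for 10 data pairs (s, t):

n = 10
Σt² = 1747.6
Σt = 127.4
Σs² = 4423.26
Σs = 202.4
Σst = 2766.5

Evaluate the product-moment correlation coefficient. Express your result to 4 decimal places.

0.9317

r = (nΣst − ΣsΣt) / √[(nΣs² − (Σs)²)(nΣt² − (Σt)²)]
Numerator: 10×2766.5 − 202.4×127.4 = 1879.24
Denominator: √[(44232.6 − 40965.76)(17476 − 16230.76)] = √[3266.84 × 1245.24] = 2016.9283
r = 1879.24 / 2016.9283 ≈ 0.9317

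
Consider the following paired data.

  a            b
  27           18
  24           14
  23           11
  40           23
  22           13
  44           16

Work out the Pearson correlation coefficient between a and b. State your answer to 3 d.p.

0.665

n = 6, Σa = 180, Σb = 95, Σa² = 5854, Σb² = 1595, Σab = 2985
nΣab − ΣaΣb = 17910 − 17100 = 810
nΣa² − (Σa)² = 35124 − 32400 = 2724; nΣb² − (Σb)² = 9570 − 9025 = 545
r = 810 / √(2724 × 545) = 810 / 1218.4334 ≈ 0.665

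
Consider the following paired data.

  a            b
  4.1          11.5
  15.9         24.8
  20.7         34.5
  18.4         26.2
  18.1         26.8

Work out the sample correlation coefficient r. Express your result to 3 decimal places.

n = 5, Σa = 77.2, Σb = 123.8, Σa² = 1364.28, Σb² = 3342.22, Σab = 2122.78
nΣab − ΣaΣb = 10613.9 − 9557.36 = 1056.54
nΣa² − (Σa)² = 6821.4 − 5959.84 = 861.56; nΣb² − (Σb)² = 16711.1 − 15326.44 = 1384.66
r = 1056.54 / √(861.56 × 1384.66) = 1056.54 / 1092.2306 ≈ 0.967

0.967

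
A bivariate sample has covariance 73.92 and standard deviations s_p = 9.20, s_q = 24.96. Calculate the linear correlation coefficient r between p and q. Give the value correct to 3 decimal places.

r = Cov(p,q) / (s_p · s_q) = 73.92 / (9.20 × 24.96)
  = 73.92 / 229.6320 ≈ 0.322

0.322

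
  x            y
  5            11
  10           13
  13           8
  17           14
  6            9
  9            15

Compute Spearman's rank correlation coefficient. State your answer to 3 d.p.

0.143

Rank x: 1, 4, 5, 6, 2, 3
Rank y: 3, 4, 1, 5, 2, 6
d = rank(x) − rank(y): -2, 0, 4, 1, 0, -3; Σd² = 30
ρ = 1 − 6Σd² / [n(n²−1)] = 1 − 6×30 / (6×35) = 1 − 180/210 ≈ 0.143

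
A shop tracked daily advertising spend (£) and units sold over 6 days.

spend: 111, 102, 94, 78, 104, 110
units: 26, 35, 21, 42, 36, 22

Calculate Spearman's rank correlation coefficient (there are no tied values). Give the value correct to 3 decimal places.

Rank spend: 6, 3, 2, 1, 4, 5
Rank units: 3, 4, 1, 6, 5, 2
d = rank(spend) − rank(units): 3, -1, 1, -5, -1, 3; Σd² = 46
ρ = 1 − 6Σd² / [n(n²−1)] = 1 − 6×46 / (6×35) = 1 − 276/210 ≈ -0.314

-0.314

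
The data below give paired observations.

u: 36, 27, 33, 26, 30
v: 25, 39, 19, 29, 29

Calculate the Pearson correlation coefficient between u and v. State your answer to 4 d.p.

n = 5, Σu = 152, Σv = 141, Σu² = 4690, Σv² = 4189, Σuv = 4204
nΣuv − ΣuΣv = 21020 − 21432 = -412
nΣu² − (Σu)² = 23450 − 23104 = 346; nΣv² − (Σv)² = 20945 − 19881 = 1064
r = -412 / √(346 × 1064) = -412 / 606.7487 ≈ -0.6790

-0.6790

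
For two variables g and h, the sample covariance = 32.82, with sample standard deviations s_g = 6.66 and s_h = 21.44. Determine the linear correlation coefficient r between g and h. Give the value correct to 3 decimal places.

0.230

r = Cov(g,h) / (s_g · s_h) = 32.82 / (6.66 × 21.44)
  = 32.82 / 142.7904 ≈ 0.230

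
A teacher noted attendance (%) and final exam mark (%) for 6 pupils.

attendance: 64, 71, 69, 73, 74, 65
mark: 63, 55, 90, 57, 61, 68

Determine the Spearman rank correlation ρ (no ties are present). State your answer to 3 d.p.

Rank attendance: 1, 4, 3, 5, 6, 2
Rank mark: 4, 1, 6, 2, 3, 5
d = rank(attendance) − rank(mark): -3, 3, -3, 3, 3, -3; Σd² = 54
ρ = 1 − 6Σd² / [n(n²−1)] = 1 − 6×54 / (6×35) = 1 − 324/210 ≈ -0.543

-0.543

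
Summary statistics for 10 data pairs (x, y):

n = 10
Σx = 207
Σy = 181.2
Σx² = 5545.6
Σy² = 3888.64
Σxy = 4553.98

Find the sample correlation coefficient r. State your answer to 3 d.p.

0.919

r = (nΣxy − ΣxΣy) / √[(nΣx² − (Σx)²)(nΣy² − (Σy)²)]
Numerator: 10×4553.98 − 207×181.2 = 8031.4
Denominator: √[(55456 − 42849)(38886.4 − 32833.44)] = √[12607 × 6052.96] = 8735.5404
r = 8031.4 / 8735.5404 ≈ 0.919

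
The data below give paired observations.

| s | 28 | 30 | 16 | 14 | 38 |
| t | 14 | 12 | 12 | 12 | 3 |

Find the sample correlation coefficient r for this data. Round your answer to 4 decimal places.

n = 5, Σs = 126, Σt = 53, Σs² = 3580, Σt² = 637, Σst = 1226
nΣst − ΣsΣt = 6130 − 6678 = -548
nΣs² − (Σs)² = 17900 − 15876 = 2024; nΣt² − (Σt)² = 3185 − 2809 = 376
r = -548 / √(2024 × 376) = -548 / 872.3669 ≈ -0.6282

-0.6282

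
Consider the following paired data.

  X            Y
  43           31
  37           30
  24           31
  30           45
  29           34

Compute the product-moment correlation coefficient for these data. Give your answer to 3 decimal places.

n = 5, ΣX = 163, ΣY = 171, ΣX² = 5535, ΣY² = 6003, ΣXY = 5523
nΣXY − ΣXΣY = 27615 − 27873 = -258
nΣX² − (ΣX)² = 27675 − 26569 = 1106; nΣY² − (ΣY)² = 30015 − 29241 = 774
r = -258 / √(1106 × 774) = -258 / 925.2265 ≈ -0.279

-0.279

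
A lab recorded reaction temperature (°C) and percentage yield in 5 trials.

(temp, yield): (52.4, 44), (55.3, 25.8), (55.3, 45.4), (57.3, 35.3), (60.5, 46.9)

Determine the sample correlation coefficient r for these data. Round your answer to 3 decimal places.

n = 5, Σx = 280.8, Σy = 197.4, Σx² = 15805.48, Σy² = 8108.5, Σxy = 11103.1
nΣxy − ΣxΣy = 55515.5 − 55429.92 = 85.58
nΣx² − (Σx)² = 79027.4 − 78848.64 = 178.76; nΣy² − (Σy)² = 40542.5 − 38966.76 = 1575.74
r = 85.58 / √(178.76 × 1575.74) = 85.58 / 530.7347 ≈ 0.161

0.161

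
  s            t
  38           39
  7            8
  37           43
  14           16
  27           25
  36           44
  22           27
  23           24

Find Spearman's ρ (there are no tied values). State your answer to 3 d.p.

Rank s: 8, 1, 7, 2, 5, 6, 3, 4
Rank t: 6, 1, 7, 2, 4, 8, 5, 3
d = rank(s) − rank(t): 2, 0, 0, 0, 1, -2, -2, 1; Σd² = 14
ρ = 1 − 6Σd² / [n(n²−1)] = 1 − 6×14 / (8×63) = 1 − 84/504 ≈ 0.833

0.833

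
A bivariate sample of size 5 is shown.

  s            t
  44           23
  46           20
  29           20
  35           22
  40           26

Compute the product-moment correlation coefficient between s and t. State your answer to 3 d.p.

0.221

n = 5, Σs = 194, Σt = 111, Σs² = 7718, Σt² = 2489, Σst = 4322
nΣst − ΣsΣt = 21610 − 21534 = 76
nΣs² − (Σs)² = 38590 − 37636 = 954; nΣt² − (Σt)² = 12445 − 12321 = 124
r = 76 / √(954 × 124) = 76 / 343.9419 ≈ 0.221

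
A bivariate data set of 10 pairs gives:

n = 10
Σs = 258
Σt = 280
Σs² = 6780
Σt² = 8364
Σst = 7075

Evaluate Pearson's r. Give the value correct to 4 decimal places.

-0.5855

r = (nΣst − ΣsΣt) / √[(nΣs² − (Σs)²)(nΣt² − (Σt)²)]
Numerator: 10×7075 − 258×280 = -1490
Denominator: √[(67800 − 66564)(83640 − 78400)] = √[1236 × 5240] = 2544.9244
r = -1490 / 2544.9244 ≈ -0.5855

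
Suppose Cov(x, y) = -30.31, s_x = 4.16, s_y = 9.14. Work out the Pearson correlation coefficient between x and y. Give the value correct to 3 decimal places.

r = Cov(x,y) / (s_x · s_y) = -30.31 / (4.16 × 9.14)
  = -30.31 / 38.0224 ≈ -0.797

-0.797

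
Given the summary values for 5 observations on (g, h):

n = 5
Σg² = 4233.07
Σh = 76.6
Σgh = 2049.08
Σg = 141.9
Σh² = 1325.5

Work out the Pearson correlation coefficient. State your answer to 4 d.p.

-0.7056

r = (nΣgh − ΣgΣh) / √[(nΣg² − (Σg)²)(nΣh² − (Σh)²)]
Numerator: 5×2049.08 − 141.9×76.6 = -624.14
Denominator: √[(21165.35 − 20135.61)(6627.5 − 5867.56)] = √[1029.74 × 759.94] = 884.6133
r = -624.14 / 884.6133 ≈ -0.7056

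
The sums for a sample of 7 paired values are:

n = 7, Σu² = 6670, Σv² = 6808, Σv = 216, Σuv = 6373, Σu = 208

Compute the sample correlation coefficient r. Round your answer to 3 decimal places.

r = (nΣuv − ΣuΣv) / √[(nΣu² − (Σu)²)(nΣv² − (Σv)²)]
Numerator: 7×6373 − 208×216 = -317
Denominator: √[(46690 − 43264)(47656 − 46656)] = √[3426 × 1000] = 1850.9457
r = -317 / 1850.9457 ≈ -0.171

-0.171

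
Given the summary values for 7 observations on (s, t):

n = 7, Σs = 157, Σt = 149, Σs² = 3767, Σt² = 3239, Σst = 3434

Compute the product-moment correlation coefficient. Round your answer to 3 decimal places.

0.716

r = (nΣst − ΣsΣt) / √[(nΣs² − (Σs)²)(nΣt² − (Σt)²)]
Numerator: 7×3434 − 157×149 = 645
Denominator: √[(26369 − 24649)(22673 − 22201)] = √[1720 × 472] = 901.0216
r = 645 / 901.0216 ≈ 0.716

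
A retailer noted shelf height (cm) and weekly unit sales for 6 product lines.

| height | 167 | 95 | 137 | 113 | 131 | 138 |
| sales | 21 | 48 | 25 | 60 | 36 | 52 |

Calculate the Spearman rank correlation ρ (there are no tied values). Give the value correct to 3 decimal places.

Rank height: 6, 1, 4, 2, 3, 5
Rank sales: 1, 4, 2, 6, 3, 5
d = rank(height) − rank(sales): 5, -3, 2, -4, 0, 0; Σd² = 54
ρ = 1 − 6Σd² / [n(n²−1)] = 1 − 6×54 / (6×35) = 1 − 324/210 ≈ -0.543

-0.543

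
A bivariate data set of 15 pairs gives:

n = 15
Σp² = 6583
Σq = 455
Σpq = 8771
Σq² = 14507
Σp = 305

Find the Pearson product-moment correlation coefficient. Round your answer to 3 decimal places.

-0.927

r = (nΣpq − ΣpΣq) / √[(nΣp² − (Σp)²)(nΣq² − (Σq)²)]
Numerator: 15×8771 − 305×455 = -7210
Denominator: √[(98745 − 93025)(217605 − 207025)] = √[5720 × 10580] = 7779.3059
r = -7210 / 7779.3059 ≈ -0.927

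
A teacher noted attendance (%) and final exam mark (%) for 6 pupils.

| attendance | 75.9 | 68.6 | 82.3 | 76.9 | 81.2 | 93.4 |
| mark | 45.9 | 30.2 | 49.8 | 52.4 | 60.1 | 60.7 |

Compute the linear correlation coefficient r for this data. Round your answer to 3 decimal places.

0.839

n = 6, Σx = 478.3, Σy = 299.1, Σx² = 38470.67, Σy² = 15541.15, Σxy = 24233.13
nΣxy − ΣxΣy = 145398.78 − 143059.53 = 2339.25
nΣx² − (Σx)² = 230824.02 − 228770.89 = 2053.13; nΣy² − (Σy)² = 93246.9 − 89460.81 = 3786.09
r = 2339.25 / √(2053.13 × 3786.09) = 2339.25 / 2788.0701 ≈ 0.839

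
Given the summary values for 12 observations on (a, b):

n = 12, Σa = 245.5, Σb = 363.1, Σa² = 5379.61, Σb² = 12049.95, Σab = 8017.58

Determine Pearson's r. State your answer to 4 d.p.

0.9562

r = (nΣab − ΣaΣb) / √[(nΣa² − (Σa)²)(nΣb² − (Σb)²)]
Numerator: 12×8017.58 − 245.5×363.1 = 7069.91
Denominator: √[(64555.32 − 60270.25)(144599.4 − 131841.61)] = √[4285.07 × 12757.79] = 7393.7827
r = 7069.91 / 7393.7827 ≈ 0.9562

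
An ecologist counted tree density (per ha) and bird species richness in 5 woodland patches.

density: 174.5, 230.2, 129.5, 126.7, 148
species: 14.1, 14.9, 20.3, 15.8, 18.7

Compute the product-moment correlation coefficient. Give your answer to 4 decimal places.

-0.5961

n = 5, Σx = 808.9, Σy = 83.8, Σx² = 138169.43, Σy² = 1432.24, Σxy = 13288.74
nΣxy − ΣxΣy = 66443.7 − 67785.82 = -1342.12
nΣx² − (Σx)² = 690847.15 − 654319.21 = 36527.94; nΣy² − (Σy)² = 7161.2 − 7022.44 = 138.76
r = -1342.12 / √(36527.94 × 138.76) = -1342.12 / 2251.3589 ≈ -0.5961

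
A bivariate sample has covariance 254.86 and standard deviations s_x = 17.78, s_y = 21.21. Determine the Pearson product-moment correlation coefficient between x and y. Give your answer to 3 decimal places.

0.676

r = Cov(x,y) / (s_x · s_y) = 254.86 / (17.78 × 21.21)
  = 254.86 / 377.1138 ≈ 0.676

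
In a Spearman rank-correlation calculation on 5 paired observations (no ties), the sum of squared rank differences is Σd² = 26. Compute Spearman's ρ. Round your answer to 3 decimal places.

-0.300

ρ = 1 − 6Σd² / [n(n²−1)] = 1 − 6×26 / (5×24)
  = 1 − 156/120 = 1 − 1.3000 ≈ -0.300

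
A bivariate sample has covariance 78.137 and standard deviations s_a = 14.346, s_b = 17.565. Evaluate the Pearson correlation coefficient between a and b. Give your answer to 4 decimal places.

r = Cov(a,b) / (s_a · s_b) = 78.137 / (14.346 × 17.565)
  = 78.137 / 251.9875 ≈ 0.3101

0.3101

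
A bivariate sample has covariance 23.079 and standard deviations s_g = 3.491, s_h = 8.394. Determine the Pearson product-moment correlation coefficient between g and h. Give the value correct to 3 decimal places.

0.788

r = Cov(g,h) / (s_g · s_h) = 23.079 / (3.491 × 8.394)
  = 23.079 / 29.3035 ≈ 0.788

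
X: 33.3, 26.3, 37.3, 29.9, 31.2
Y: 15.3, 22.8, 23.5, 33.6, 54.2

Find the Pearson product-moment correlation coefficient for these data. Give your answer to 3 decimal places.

n = 5, ΣX = 158, ΣY = 149.4, ΣX² = 5059.32, ΣY² = 5372.78, ΣXY = 4681.36
nΣXY − ΣXΣY = 23406.8 − 23605.2 = -198.4
nΣX² − (ΣX)² = 25296.6 − 24964 = 332.6; nΣY² − (ΣY)² = 26863.9 − 22320.36 = 4543.54
r = -198.4 / √(332.6 × 4543.54) = -198.4 / 1229.3012 ≈ -0.161

-0.161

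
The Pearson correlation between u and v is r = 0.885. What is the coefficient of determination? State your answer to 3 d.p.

0.783

r² = (0.885)² = 0.783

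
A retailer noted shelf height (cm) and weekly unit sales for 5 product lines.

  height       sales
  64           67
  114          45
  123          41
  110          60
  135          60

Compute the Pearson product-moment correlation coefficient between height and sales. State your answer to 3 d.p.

-0.544

n = 5, Σx = 546, Σy = 273, Σx² = 62546, Σy² = 15395, Σxy = 29161
nΣxy − ΣxΣy = 145805 − 149058 = -3253
nΣx² − (Σx)² = 312730 − 298116 = 14614; nΣy² − (Σy)² = 76975 − 74529 = 2446
r = -3253 / √(14614 × 2446) = -3253 / 5978.7828 ≈ -0.544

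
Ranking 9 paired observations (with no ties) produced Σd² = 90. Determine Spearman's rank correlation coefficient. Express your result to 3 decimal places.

ρ = 1 − 6Σd² / [n(n²−1)] = 1 − 6×90 / (9×80)
  = 1 − 540/720 = 1 − 0.7500 ≈ 0.250

0.250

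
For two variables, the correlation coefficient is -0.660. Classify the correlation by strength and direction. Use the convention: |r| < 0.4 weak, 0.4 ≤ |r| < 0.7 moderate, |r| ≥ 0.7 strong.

moderate negative

r = -0.660 < 0 so the relationship is negative.
|r| = 0.660, which falls in the moderate range.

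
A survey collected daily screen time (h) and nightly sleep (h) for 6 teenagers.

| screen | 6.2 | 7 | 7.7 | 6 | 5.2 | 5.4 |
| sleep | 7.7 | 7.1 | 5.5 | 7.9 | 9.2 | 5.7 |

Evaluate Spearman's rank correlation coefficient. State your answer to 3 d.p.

Rank screen: 4, 5, 6, 3, 1, 2
Rank sleep: 4, 3, 1, 5, 6, 2
d = rank(screen) − rank(sleep): 0, 2, 5, -2, -5, 0; Σd² = 58
ρ = 1 − 6Σd² / [n(n²−1)] = 1 − 6×58 / (6×35) = 1 − 348/210 ≈ -0.657

-0.657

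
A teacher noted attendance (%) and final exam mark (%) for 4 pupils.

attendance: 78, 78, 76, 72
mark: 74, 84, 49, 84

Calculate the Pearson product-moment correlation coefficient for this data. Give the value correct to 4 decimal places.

-0.1427

n = 4, Σx = 304, Σy = 291, Σx² = 23128, Σy² = 21989, Σxy = 22096
nΣxy − ΣxΣy = 88384 − 88464 = -80
nΣx² − (Σx)² = 92512 − 92416 = 96; nΣy² − (Σy)² = 87956 − 84681 = 3275
r = -80 / √(96 × 3275) = -80 / 560.7138 ≈ -0.1427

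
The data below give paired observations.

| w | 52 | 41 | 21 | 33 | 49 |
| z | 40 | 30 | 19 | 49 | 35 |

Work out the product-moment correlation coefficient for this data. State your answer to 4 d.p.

n = 5, Σw = 196, Σz = 173, Σw² = 8316, Σz² = 6487, Σwz = 7041
nΣwz − ΣwΣz = 35205 − 33908 = 1297
nΣw² − (Σw)² = 41580 − 38416 = 3164; nΣz² − (Σz)² = 32435 − 29929 = 2506
r = 1297 / √(3164 × 2506) = 1297 / 2815.8452 ≈ 0.4606

0.4606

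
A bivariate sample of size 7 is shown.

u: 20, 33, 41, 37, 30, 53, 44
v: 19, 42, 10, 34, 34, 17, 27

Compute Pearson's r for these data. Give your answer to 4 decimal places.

n = 7, Σu = 258, Σv = 183, Σu² = 10184, Σv² = 5555, Σuv = 6543
nΣuv − ΣuΣv = 45801 − 47214 = -1413
nΣu² − (Σu)² = 71288 − 66564 = 4724; nΣv² − (Σv)² = 38885 − 33489 = 5396
r = -1413 / √(4724 × 5396) = -1413 / 5048.8319 ≈ -0.2799

-0.2799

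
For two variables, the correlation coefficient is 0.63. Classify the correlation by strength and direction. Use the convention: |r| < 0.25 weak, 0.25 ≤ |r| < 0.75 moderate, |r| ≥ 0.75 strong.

moderate positive

r = 0.63 > 0 so the relationship is positive.
|r| = 0.63, which falls in the moderate range.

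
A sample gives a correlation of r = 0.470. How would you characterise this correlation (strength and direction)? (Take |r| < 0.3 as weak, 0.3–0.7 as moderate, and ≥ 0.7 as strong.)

r = 0.470 > 0 so the relationship is positive.
|r| = 0.470, which falls in the moderate range.

moderate positive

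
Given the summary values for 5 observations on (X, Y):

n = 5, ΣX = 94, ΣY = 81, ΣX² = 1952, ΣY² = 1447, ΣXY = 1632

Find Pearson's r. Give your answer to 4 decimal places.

0.6919

r = (nΣXY − ΣXΣY) / √[(nΣX² − (ΣX)²)(nΣY² − (ΣY)²)]
Numerator: 5×1632 − 94×81 = 546
Denominator: √[(9760 − 8836)(7235 − 6561)] = √[924 × 674] = 789.1616
r = 546 / 789.1616 ≈ 0.6919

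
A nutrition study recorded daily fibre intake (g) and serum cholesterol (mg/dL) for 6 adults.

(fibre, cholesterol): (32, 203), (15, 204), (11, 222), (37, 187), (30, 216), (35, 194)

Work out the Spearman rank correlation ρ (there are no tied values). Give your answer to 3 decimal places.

-0.943

Rank fibre: 4, 2, 1, 6, 3, 5
Rank cholesterol: 3, 4, 6, 1, 5, 2
d = rank(fibre) − rank(cholesterol): 1, -2, -5, 5, -2, 3; Σd² = 68
ρ = 1 − 6Σd² / [n(n²−1)] = 1 − 6×68 / (6×35) = 1 − 408/210 ≈ -0.943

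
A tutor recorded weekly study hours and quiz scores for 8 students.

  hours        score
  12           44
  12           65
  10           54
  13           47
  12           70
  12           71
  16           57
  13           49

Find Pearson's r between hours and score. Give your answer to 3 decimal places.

-0.101

n = 8, Σx = 100, Σy = 457, Σx² = 1270, Σy² = 26877, Σxy = 5700
nΣxy − ΣxΣy = 45600 − 45700 = -100
nΣx² − (Σx)² = 10160 − 10000 = 160; nΣy² − (Σy)² = 215016 − 208849 = 6167
r = -100 / √(160 × 6167) = -100 / 993.3378 ≈ -0.101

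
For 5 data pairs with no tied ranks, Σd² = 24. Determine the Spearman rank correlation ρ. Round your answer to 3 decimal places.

ρ = 1 − 6Σd² / [n(n²−1)] = 1 − 6×24 / (5×24)
  = 1 − 144/120 = 1 − 1.2000 ≈ -0.200

-0.200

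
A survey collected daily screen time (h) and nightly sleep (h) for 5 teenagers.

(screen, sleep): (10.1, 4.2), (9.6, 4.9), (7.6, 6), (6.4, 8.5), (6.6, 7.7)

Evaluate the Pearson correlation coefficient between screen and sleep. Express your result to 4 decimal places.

-0.9664

n = 5, Σx = 40.3, Σy = 31.3, Σx² = 336.45, Σy² = 209.19, Σxy = 240.28
nΣxy − ΣxΣy = 1201.4 − 1261.39 = -59.99
nΣx² − (Σx)² = 1682.25 − 1624.09 = 58.16; nΣy² − (Σy)² = 1045.95 − 979.69 = 66.26
r = -59.99 / √(58.16 × 66.26) = -59.99 / 62.0780 ≈ -0.9664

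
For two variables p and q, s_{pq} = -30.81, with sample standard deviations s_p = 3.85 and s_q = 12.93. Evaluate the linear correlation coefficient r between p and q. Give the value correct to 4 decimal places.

r = Cov(p,q) / (s_p · s_q) = -30.81 / (3.85 × 12.93)
  = -30.81 / 49.7805 ≈ -0.6189

-0.6189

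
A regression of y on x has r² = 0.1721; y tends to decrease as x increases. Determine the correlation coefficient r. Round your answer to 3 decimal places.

|r| = √0.1721 = 0.415
The association is negative, so r = −0.415.

-0.415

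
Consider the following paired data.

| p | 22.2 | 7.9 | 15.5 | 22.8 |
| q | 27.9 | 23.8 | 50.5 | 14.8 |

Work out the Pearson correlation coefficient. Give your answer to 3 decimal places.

n = 4, Σp = 68.4, Σq = 117, Σp² = 1315.34, Σq² = 4114.14, Σpq = 1927.59
nΣpq − ΣpΣq = 7710.36 − 8002.8 = -292.44
nΣp² − (Σp)² = 5261.36 − 4678.56 = 582.8; nΣq² − (Σq)² = 16456.56 − 13689 = 2767.56
r = -292.44 / √(582.8 × 2767.56) = -292.44 / 1270.0134 ≈ -0.230

-0.230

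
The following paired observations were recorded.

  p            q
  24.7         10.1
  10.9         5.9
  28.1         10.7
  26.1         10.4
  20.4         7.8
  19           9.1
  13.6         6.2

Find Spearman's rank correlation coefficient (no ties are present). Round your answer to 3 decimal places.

Rank p: 5, 1, 7, 6, 4, 3, 2
Rank q: 5, 1, 7, 6, 3, 4, 2
d = rank(p) − rank(q): 0, 0, 0, 0, 1, -1, 0; Σd² = 2
ρ = 1 − 6Σd² / [n(n²−1)] = 1 − 6×2 / (7×48) = 1 − 12/336 ≈ 0.964

0.964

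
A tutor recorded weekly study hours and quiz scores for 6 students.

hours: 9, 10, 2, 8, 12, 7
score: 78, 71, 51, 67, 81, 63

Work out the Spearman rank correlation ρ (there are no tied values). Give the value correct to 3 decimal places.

0.943

Rank hours: 4, 5, 1, 3, 6, 2
Rank score: 5, 4, 1, 3, 6, 2
d = rank(hours) − rank(score): -1, 1, 0, 0, 0, 0; Σd² = 2
ρ = 1 − 6Σd² / [n(n²−1)] = 1 − 6×2 / (6×35) = 1 − 12/210 ≈ 0.943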